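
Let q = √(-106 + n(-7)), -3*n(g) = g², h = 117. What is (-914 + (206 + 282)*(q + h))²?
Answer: 9381852524/3 + 54833632*I*√1101/3 ≈ 3.1273e+9 + 6.0648e+8*I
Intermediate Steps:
n(g) = -g²/3
q = I*√1101/3 (q = √(-106 - ⅓*(-7)²) = √(-106 - ⅓*49) = √(-106 - 49/3) = √(-367/3) = I*√1101/3 ≈ 11.06*I)
(-914 + (206 + 282)*(q + h))² = (-914 + (206 + 282)*(I*√1101/3 + 117))² = (-914 + 488*(117 + I*√1101/3))² = (-914 + (57096 + 488*I*√1101/3))² = (56182 + 488*I*√1101/3)²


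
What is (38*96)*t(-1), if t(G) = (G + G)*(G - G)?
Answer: 0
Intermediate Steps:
t(G) = 0 (t(G) = (2*G)*0 = 0)
(38*96)*t(-1) = (38*96)*0 = 3648*0 = 0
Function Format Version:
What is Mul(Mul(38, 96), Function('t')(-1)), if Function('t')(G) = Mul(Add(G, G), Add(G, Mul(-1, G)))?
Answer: 0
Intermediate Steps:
Function('t')(G) = 0 (Function('t')(G) = Mul(Mul(2, G), 0) = 0)
Mul(Mul(38, 96), Function('t')(-1)) = Mul(Mul(38, 96), 0) = Mul(3648, 0) = 0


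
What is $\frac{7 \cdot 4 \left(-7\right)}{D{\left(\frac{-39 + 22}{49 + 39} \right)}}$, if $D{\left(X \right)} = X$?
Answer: $\frac{17248}{17} \approx 1014.6$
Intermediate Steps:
$\frac{7 \cdot 4 \left(-7\right)}{D{\left(\frac{-39 + 22}{49 + 39} \right)}} = \frac{7 \cdot 4 \left(-7\right)}{\left(-39 + 22\right) \frac{1}{49 + 39}} = \frac{28 \left(-7\right)}{\left(-17\right) \frac{1}{88}} = - \frac{196}{\left(-17\right) \frac{1}{88}} = - \frac{196}{- \frac{17}{88}} = \left(-196\right) \left(- \frac{88}{17}\right) = \frac{17248}{17}$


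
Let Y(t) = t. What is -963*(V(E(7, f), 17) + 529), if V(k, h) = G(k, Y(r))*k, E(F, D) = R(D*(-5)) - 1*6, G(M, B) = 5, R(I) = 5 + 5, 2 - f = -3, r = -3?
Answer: -528687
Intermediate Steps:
f = 5 (f = 2 - 1*(-3) = 2 + 3 = 5)
R(I) = 10
E(F, D) = 4 (E(F, D) = 10 - 1*6 = 10 - 6 = 4)
V(k, h) = 5*k
-963*(V(E(7, f), 17) + 529) = -963*(5*4 + 529) = -963*(20 + 529) = -963*549 = -528687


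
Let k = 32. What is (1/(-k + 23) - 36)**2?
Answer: 105625/81 ≈ 1304.0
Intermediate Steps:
(1/(-k + 23) - 36)**2 = (1/(-1*32 + 23) - 36)**2 = (1/(-32 + 23) - 36)**2 = (1/(-9) - 36)**2 = (-1/9 - 36)**2 = (-325/9)**2 = 105625/81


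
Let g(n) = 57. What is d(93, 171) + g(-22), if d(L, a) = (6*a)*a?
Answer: 175503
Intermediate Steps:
d(L, a) = 6*a²
d(93, 171) + g(-22) = 6*171² + 57 = 6*29241 + 57 = 175446 + 57 = 175503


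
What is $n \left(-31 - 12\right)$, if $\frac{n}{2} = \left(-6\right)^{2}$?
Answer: $-3096$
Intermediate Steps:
$n = 72$ ($n = 2 \left(-6\right)^{2} = 2 \cdot 36 = 72$)
$n \left(-31 - 12\right) = 72 \left(-31 - 12\right) = 72 \left(-43\right) = -3096$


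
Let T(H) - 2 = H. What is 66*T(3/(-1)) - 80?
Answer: -146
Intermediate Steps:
T(H) = 2 + H
66*T(3/(-1)) - 80 = 66*(2 + 3/(-1)) - 80 = 66*(2 + 3*(-1)) - 80 = 66*(2 - 3) - 80 = 66*(-1) - 80 = -66 - 80 = -146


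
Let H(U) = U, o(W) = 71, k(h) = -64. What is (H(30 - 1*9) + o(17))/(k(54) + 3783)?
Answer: 92/3719 ≈ 0.024738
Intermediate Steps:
(H(30 - 1*9) + o(17))/(k(54) + 3783) = ((30 - 1*9) + 71)/(-64 + 3783) = ((30 - 9) + 71)/3719 = (21 + 71)*(1/3719) = 92*(1/3719) = 92/3719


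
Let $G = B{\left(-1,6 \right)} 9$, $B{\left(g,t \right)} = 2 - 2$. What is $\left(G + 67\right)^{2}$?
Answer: $4489$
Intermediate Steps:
$B{\left(g,t \right)} = 0$ ($B{\left(g,t \right)} = 2 - 2 = 0$)
$G = 0$ ($G = 0 \cdot 9 = 0$)
$\left(G + 67\right)^{2} = \left(0 + 67\right)^{2} = 67^{2} = 4489$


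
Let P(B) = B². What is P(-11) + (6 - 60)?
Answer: 67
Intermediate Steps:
P(-11) + (6 - 60) = (-11)² + (6 - 60) = 121 - 54 = 67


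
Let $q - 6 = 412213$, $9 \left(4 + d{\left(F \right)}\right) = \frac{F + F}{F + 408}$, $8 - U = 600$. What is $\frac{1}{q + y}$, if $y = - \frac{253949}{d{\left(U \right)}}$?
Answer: $\frac{680}{332876363} \approx 2.0428 \cdot 10^{-6}$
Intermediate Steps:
$U = -592$ ($U = 8 - 600 = -592$)
$d{\left(F \right)} = -4 + \frac{2 F}{9 \left(408 + F\right)}$ ($d{\left(F \right)} = -4 + \frac{\left(F + F\right) \frac{1}{F + 408}}{9} = -4 + \frac{2 F \frac{1}{408 + F}}{9} = -4 + \frac{2 F}{9 \left(408 + F\right)}$)
$q = 412219$ ($q = 6 + 412213 = 412219$)
$y = \frac{52567443}{680}$ ($y = - \frac{253949}{\frac{34}{9} \frac{1}{408 - 592} \left(-432 - -592\right)} = - \frac{253949}{\frac{34}{9} \frac{1}{-184} \left(-432 + 592\right)} = - \frac{253949}{\frac{34}{9} \left(- \frac{1}{184}\right) 160} = - \frac{253949}{- \frac{680}{207}} = \left(-253949\right) \left(- \frac{207}{680}\right) = \frac{52567443}{680} \approx 77305.0$)
$\frac{1}{q + y} = \frac{1}{412219 + \frac{52567443}{680}} = \frac{1}{\frac{332876363}{680}} = \frac{680}{332876363}$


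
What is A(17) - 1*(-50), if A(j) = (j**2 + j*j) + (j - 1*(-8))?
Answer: 653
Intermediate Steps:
A(j) = 8 + j + 2*j**2 (A(j) = (j**2 + j**2) + (j + 8) = 2*j**2 + (8 + j) = 8 + j + 2*j**2)
A(17) - 1*(-50) = (8 + 17 + 2*17**2) - 1*(-50) = (8 + 17 + 2*289) + 50 = (8 + 17 + 578) + 50 = 603 + 50 = 653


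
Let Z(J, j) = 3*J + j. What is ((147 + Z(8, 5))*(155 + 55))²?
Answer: 1366041600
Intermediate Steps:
Z(J, j) = j + 3*J
((147 + Z(8, 5))*(155 + 55))² = ((147 + (5 + 3*8))*(155 + 55))² = ((147 + (5 + 24))*210)² = ((147 + 29)*210)² = (176*210)² = 36960² = 1366041600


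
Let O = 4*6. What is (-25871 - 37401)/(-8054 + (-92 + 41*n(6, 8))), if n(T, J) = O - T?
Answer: 7909/926 ≈ 8.5410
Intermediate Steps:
O = 24
n(T, J) = 24 - T
(-25871 - 37401)/(-8054 + (-92 + 41*n(6, 8))) = (-25871 - 37401)/(-8054 + (-92 + 41*(24 - 1*6))) = -63272/(-8054 + (-92 + 41*(24 - 6))) = -63272/(-8054 + (-92 + 41*18)) = -63272/(-8054 + (-92 + 738)) = -63272/(-8054 + 646) = -63272/(-7408) = -63272*(-1/7408) = 7909/926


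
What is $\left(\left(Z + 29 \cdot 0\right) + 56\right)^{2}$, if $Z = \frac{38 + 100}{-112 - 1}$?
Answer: $\frac{38316100}{12769} \approx 3000.7$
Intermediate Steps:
$Z = - \frac{138}{113}$ ($Z = \frac{138}{-113} = 138 \left(- \frac{1}{113}\right) = - \frac{138}{113} \approx -1.2212$)
$\left(\left(Z + 29 \cdot 0\right) + 56\right)^{2} = \left(\left(- \frac{138}{113} + 29 \cdot 0\right) + 56\right)^{2} = \left(\left(- \frac{138}{113} + 0\right) + 56\right)^{2} = \left(- \frac{138}{113} + 56\right)^{2} = \left(\frac{6190}{113}\right)^{2} = \frac{38316100}{12769}$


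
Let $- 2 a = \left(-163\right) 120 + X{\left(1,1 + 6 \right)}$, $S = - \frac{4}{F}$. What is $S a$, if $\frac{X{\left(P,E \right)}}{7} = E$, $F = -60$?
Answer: $\frac{19511}{30} \approx 650.37$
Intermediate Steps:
$X{\left(P,E \right)} = 7 E$
$S = \frac{1}{15}$ ($S = - \frac{4}{-60} = \left(-4\right) \left(- \frac{1}{60}\right) = \frac{1}{15} \approx 0.066667$)
$a = \frac{19511}{2}$ ($a = - \frac{\left(-163\right) 120 + 7 \left(1 + 6\right)}{2} = - \frac{-19560 + 7 \cdot 7}{2} = - \frac{-19560 + 49}{2} = \left(- \frac{1}{2}\right) \left(-19511\right) = \frac{19511}{2} \approx 9755.5$)
$S a = \frac{1}{15} \cdot \frac{19511}{2} = \frac{19511}{30}$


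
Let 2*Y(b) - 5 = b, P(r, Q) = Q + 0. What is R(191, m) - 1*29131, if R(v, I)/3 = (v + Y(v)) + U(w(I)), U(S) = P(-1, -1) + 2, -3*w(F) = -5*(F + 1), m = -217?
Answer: -28261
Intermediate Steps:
P(r, Q) = Q
w(F) = 5/3 + 5*F/3 (w(F) = -(-5)*(F + 1)/3 = -(-5)*(1 + F)/3 = -(-5 - 5*F)/3 = 5/3 + 5*F/3)
Y(b) = 5/2 + b/2
U(S) = 1 (U(S) = -1 + 2 = 1)
R(v, I) = 21/2 + 9*v/2 (R(v, I) = 3*((v + (5/2 + v/2)) + 1) = 3*((5/2 + 3*v/2) + 1) = 3*(7/2 + 3*v/2) = 21/2 + 9*v/2)
R(191, m) - 1*29131 = (21/2 + (9/2)*191) - 1*29131 = (21/2 + 1719/2) - 29131 = 870 - 29131 = -28261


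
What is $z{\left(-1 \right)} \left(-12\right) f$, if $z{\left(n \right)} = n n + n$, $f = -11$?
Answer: $0$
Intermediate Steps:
$z{\left(n \right)} = n + n^{2}$ ($z{\left(n \right)} = n^{2} + n = n + n^{2}$)
$z{\left(-1 \right)} \left(-12\right) f = - (1 - 1) \left(-12\right) \left(-11\right) = \left(-1\right) 0 \left(-12\right) \left(-11\right) = 0 \left(-12\right) \left(-11\right) = 0 \left(-11\right) = 0$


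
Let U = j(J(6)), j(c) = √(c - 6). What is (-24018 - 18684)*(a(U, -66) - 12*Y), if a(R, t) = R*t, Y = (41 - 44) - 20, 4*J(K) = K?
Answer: -11785752 + 4227498*I*√2 ≈ -1.1786e+7 + 5.9786e+6*I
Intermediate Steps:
J(K) = K/4
j(c) = √(-6 + c)
U = 3*I*√2/2 (U = √(-6 + (¼)*6) = √(-6 + 3/2) = √(-9/2) = 3*I*√2/2 ≈ 2.1213*I)
Y = -23 (Y = -3 - 20 = -23)
(-24018 - 18684)*(a(U, -66) - 12*Y) = (-24018 - 18684)*((3*I*√2/2)*(-66) - 12*(-23)) = -42702*(-99*I*√2 + 276) = -42702*(276 - 99*I*√2) = -11785752 + 4227498*I*√2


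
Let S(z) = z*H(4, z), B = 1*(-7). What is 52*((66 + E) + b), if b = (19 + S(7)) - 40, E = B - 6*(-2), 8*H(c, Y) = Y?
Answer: 5837/2 ≈ 2918.5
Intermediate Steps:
H(c, Y) = Y/8
B = -7
S(z) = z²/8 (S(z) = z*(z/8) = z²/8)
E = 5 (E = -7 - 6*(-2) = -7 - 1*(-12) = -7 + 12 = 5)
b = -119/8 (b = (19 + (⅛)*7²) - 40 = (19 + (⅛)*49) - 40 = (19 + 49/8) - 40 = 201/8 - 40 = -119/8 ≈ -14.875)
52*((66 + E) + b) = 52*((66 + 5) - 119/8) = 52*(71 - 119/8) = 52*(449/8) = 5837/2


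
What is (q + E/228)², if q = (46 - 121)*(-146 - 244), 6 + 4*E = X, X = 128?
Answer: 177903871239721/207936 ≈ 8.5557e+8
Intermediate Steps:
E = 61/2 (E = -3/2 + (¼)*128 = -3/2 + 32 = 61/2 ≈ 30.500)
q = 29250 (q = -75*(-390) = 29250)
(q + E/228)² = (29250 + (61/2)/228)² = (29250 + (61/2)*(1/228))² = (29250 + 61/456)² = (13338061/456)² = 177903871239721/207936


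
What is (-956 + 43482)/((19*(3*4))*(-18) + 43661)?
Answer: 42526/39557 ≈ 1.0751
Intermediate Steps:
(-956 + 43482)/((19*(3*4))*(-18) + 43661) = 42526/((19*12)*(-18) + 43661) = 42526/(228*(-18) + 43661) = 42526/(-4104 + 43661) = 42526/39557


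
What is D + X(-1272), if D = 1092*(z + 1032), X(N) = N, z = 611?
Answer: 1792884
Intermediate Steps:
D = 1794156 (D = 1092*(611 + 1032) = 1092*1643 = 1794156)
D + X(-1272) = 1794156 - 1272 = 1792884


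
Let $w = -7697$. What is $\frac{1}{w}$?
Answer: $- \frac{1}{7697} \approx -0.00012992$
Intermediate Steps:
$\frac{1}{w} = \frac{1}{-7697} = - \frac{1}{7697}$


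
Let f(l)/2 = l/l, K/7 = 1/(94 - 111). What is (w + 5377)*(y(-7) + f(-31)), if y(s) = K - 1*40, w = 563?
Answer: -3878820/17 ≈ -2.2817e+5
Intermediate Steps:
K = -7/17 (K = 7/(94 - 111) = 7/(-17) = 7*(-1/17) = -7/17 ≈ -0.41176)
y(s) = -687/17 (y(s) = -7/17 - 1*40 = -7/17 - 40 = -687/17)
f(l) = 2 (f(l) = 2*(l/l) = 2*1 = 2)
(w + 5377)*(y(-7) + f(-31)) = (563 + 5377)*(-687/17 + 2) = 5940*(-653/17) = -3878820/17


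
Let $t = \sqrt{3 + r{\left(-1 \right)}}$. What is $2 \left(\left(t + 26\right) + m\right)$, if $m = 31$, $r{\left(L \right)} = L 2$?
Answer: $116$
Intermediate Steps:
$r{\left(L \right)} = 2 L$
$t = 1$ ($t = \sqrt{3 + 2 \left(-1\right)} = \sqrt{3 - 2} = \sqrt{1} = 1$)
$2 \left(\left(t + 26\right) + m\right) = 2 \left(\left(1 + 26\right) + 31\right) = 2 \left(27 + 31\right) = 2 \cdot 58 = 116$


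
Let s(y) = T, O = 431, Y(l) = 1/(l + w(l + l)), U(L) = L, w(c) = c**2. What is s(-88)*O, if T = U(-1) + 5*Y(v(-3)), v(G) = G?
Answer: -12068/33 ≈ -365.70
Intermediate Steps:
Y(l) = 1/(l + 4*l**2) (Y(l) = 1/(l + (l + l)**2) = 1/(l + (2*l)**2) = 1/(l + 4*l**2))
T = -28/33 (T = -1 + 5*(1/((-3)*(1 + 4*(-3)))) = -1 + 5*(-1/(3*(1 - 12))) = -1 + 5*(-1/3/(-11)) = -1 + 5*(-1/3*(-1/11)) = -1 + 5*(1/33) = -1 + 5/33 = -28/33 ≈ -0.84848)
s(y) = -28/33
s(-88)*O = -28/33*431 = -12068/33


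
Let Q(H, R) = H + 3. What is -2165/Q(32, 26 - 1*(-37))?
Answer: -433/7 ≈ -61.857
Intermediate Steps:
Q(H, R) = 3 + H
-2165/Q(32, 26 - 1*(-37)) = -2165/(3 + 32) = -2165/35 = -2165*1/35 = -433/7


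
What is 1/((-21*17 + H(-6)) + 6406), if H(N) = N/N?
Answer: 1/6050 ≈ 0.00016529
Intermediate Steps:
H(N) = 1
1/((-21*17 + H(-6)) + 6406) = 1/((-21*17 + 1) + 6406) = 1/((-357 + 1) + 6406) = 1/(-356 + 6406) = 1/6050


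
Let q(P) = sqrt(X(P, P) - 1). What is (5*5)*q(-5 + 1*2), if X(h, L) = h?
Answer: 50*I ≈ 50.0*I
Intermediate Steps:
q(P) = sqrt(-1 + P) (q(P) = sqrt(P - 1) = sqrt(-1 + P))
(5*5)*q(-5 + 1*2) = (5*5)*sqrt(-1 + (-5 + 1*2)) = 25*sqrt(-1 + (-5 + 2)) = 25*sqrt(-1 - 3) = 25*sqrt(-4) = 25*(2*I) = 50*I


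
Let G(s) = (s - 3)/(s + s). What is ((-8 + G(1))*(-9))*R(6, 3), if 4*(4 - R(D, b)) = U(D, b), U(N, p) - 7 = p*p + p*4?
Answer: -243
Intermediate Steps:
U(N, p) = 7 + p² + 4*p (U(N, p) = 7 + (p*p + p*4) = 7 + (p² + 4*p) = 7 + p² + 4*p)
R(D, b) = 9/4 - b - b²/4 (R(D, b) = 4 - (7 + b² + 4*b)/4 = 4 + (-7/4 - b - b²/4) = 9/4 - b - b²/4)
G(s) = (-3 + s)/(2*s) (G(s) = (-3 + s)/((2*s)) = (-3 + s)*(1/(2*s)) = (-3 + s)/(2*s))
((-8 + G(1))*(-9))*R(6, 3) = ((-8 + (½)*(-3 + 1)/1)*(-9))*(9/4 - 1*3 - ¼*3²) = ((-8 + (½)*1*(-2))*(-9))*(9/4 - 3 - ¼*9) = ((-8 - 1)*(-9))*(9/4 - 3 - 9/4) = -9*(-9)*(-3) = 81*(-3) = -243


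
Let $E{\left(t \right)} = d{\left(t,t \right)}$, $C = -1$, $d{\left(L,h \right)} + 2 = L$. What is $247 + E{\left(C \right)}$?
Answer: $244$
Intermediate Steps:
$d{\left(L,h \right)} = -2 + L$
$E{\left(t \right)} = -2 + t$
$247 + E{\left(C \right)} = 247 - 3 = 244$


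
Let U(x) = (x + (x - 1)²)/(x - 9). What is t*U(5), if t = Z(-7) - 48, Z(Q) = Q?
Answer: 1155/4 ≈ 288.75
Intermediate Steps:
U(x) = (x + (-1 + x)²)/(-9 + x)
t = -55 (t = -7 - 48 = -55)
t*U(5) = -55*(5 + (-1 + 5)²)/(-9 + 5) = -55*(5 + 4²)/(-4) = -(-55)*(5 + 16)/4 = -(-55)*21/4 = -55*(-21/4) = 1155/4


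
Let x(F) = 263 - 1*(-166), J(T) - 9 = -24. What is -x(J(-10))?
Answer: -429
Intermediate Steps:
J(T) = -15 (J(T) = 9 - 24 = -15)
x(F) = 429 (x(F) = 263 + 166 = 429)
-x(J(-10)) = -1*429 = -429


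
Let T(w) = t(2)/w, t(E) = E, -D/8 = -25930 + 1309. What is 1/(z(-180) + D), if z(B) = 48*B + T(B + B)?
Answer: 180/33899039 ≈ 5.3099e-6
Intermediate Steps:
D = 196968 (D = -8*(-25930 + 1309) = -8*(-24621) = 196968)
T(w) = 2/w
z(B) = 1/B + 48*B (z(B) = 48*B + 2/(B + B) = 48*B + 2/((2*B)) = 48*B + 2*(1/(2*B)) = 48*B + 1/B = 1/B + 48*B)
1/(z(-180) + D) = 1/((1/(-180) + 48*(-180)) + 196968) = 1/((-1/180 - 8640) + 196968) = 1/(-1555201/180 + 196968) = 1/(33899039/180) = 180/33899039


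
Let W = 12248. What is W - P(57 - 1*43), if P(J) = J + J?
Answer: 12220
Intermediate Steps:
P(J) = 2*J
W - P(57 - 1*43) = 12248 - 2*(57 - 1*43) = 12248 - 2*(57 - 43) = 12248 - 2*14 = 12248 - 1*28 = 12248 - 28 = 12220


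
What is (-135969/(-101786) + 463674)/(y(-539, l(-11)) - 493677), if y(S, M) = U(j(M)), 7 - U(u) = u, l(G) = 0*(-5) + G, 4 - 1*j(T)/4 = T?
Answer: -47195657733/50254801780 ≈ -0.93913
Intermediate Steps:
j(T) = 16 - 4*T
l(G) = G (l(G) = 0 + G = G)
U(u) = 7 - u
y(S, M) = -9 + 4*M (y(S, M) = 7 - (16 - 4*M) = 7 + (-16 + 4*M) = -9 + 4*M)
(-135969/(-101786) + 463674)/(y(-539, l(-11)) - 493677) = (-135969/(-101786) + 463674)/((-9 + 4*(-11)) - 493677) = (-135969*(-1/101786) + 463674)/((-9 - 44) - 493677) = (135969/101786 + 463674)/(-53 - 493677) = (47195657733/101786)/(-493730) = (47195657733/101786)*(-1/493730) = -47195657733/50254801780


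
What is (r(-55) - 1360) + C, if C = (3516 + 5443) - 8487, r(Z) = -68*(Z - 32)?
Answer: 5028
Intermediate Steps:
r(Z) = 2176 - 68*Z (r(Z) = -68*(-32 + Z) = 2176 - 68*Z)
C = 472 (C = 8959 - 8487 = 472)
(r(-55) - 1360) + C = ((2176 - 68*(-55)) - 1360) + 472 = ((2176 + 3740) - 1360) + 472 = (5916 - 1360) + 472 = 4556 + 472 = 5028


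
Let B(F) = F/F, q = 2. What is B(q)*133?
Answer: 133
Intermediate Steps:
B(F) = 1
B(q)*133 = 1*133 = 133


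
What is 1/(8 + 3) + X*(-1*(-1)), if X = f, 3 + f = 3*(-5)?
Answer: -197/11 ≈ -17.909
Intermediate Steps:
f = -18 (f = -3 + 3*(-5) = -3 - 15 = -18)
X = -18
1/(8 + 3) + X*(-1*(-1)) = 1/(8 + 3) - (-18)*(-1) = 1/11 - 18*1 = 1/11 - 18 = -197/11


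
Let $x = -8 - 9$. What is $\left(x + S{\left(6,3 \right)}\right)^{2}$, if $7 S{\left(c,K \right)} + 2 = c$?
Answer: $\frac{13225}{49} \approx 269.9$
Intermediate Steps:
$x = -17$
$S{\left(c,K \right)} = - \frac{2}{7} + \frac{c}{7}$
$\left(x + S{\left(6,3 \right)}\right)^{2} = \left(-17 + \left(- \frac{2}{7} + \frac{1}{7} \cdot 6\right)\right)^{2} = \left(-17 + \left(- \frac{2}{7} + \frac{6}{7}\right)\right)^{2} = \left(-17 + \frac{4}{7}\right)^{2} = \left(- \frac{115}{7}\right)^{2} = \frac{13225}{49}$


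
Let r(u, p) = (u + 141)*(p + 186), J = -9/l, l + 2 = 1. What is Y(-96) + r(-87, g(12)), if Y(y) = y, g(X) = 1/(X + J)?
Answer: 69654/7 ≈ 9950.6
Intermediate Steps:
l = -1 (l = -2 + 1 = -1)
J = 9 (J = -9/(-1) = -9*(-1) = 9)
g(X) = 1/(9 + X) (g(X) = 1/(X + 9) = 1/(9 + X))
r(u, p) = (141 + u)*(186 + p)
Y(-96) + r(-87, g(12)) = -96 + (26226 + 141/(9 + 12) + 186*(-87) - 87/(9 + 12)) = -96 + (26226 + 141/21 - 16182 - 87/21) = -96 + (26226 + 141*(1/21) - 16182 + (1/21)*(-87)) = -96 + (26226 + 47/7 - 16182 - 29/7) = -96 + 70326/7 = 69654/7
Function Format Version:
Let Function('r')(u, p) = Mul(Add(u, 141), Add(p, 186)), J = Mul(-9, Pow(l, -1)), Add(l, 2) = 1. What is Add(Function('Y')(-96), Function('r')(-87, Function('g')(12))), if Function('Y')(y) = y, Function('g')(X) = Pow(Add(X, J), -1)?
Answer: Rational(69654, 7) ≈ 9950.6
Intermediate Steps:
l = -1 (l = Add(-2, 1) = -1)
J = 9 (J = Mul(-9, Pow(-1, -1)) = Mul(-9, -1) = 9)
Function('g')(X) = Pow(Add(9, X), -1) (Function('g')(X) = Pow(Add(X, 9), -1) = Pow(Add(9, X), -1))
Function('r')(u, p) = Mul(Add(141, u), Add(186, p))
Add(Function('Y')(-96), Function('r')(-87, Function('g')(12))) = Add(-96, Add(26226, Mul(141, Pow(Add(9, 12), -1)), Mul(186, -87), Mul(Pow(Add(9, 12), -1), -87))) = Add(-96, Add(26226, Mul(141, Pow(21, -1)), -16182, Mul(Pow(21, -1), -87))) = Add(-96, Add(26226, Mul(141, Rational(1, 21)), -16182, Mul(Rational(1, 21), -87))) = Add(-96, Add(26226, Rational(47, 7), -16182, Rational(-29, 7))) = Add(-96, Rational(70326, 7)) = Rational(69654, 7)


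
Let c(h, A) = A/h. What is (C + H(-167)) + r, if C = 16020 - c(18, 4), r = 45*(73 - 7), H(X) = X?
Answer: 169405/9 ≈ 18823.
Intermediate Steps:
r = 2970 (r = 45*66 = 2970)
C = 144178/9 (C = 16020 - 4/18 = 16020 - 1*2/9 = 16020 - 2/9 = 144178/9 ≈ 16020.)
(C + H(-167)) + r = (144178/9 - 167) + 2970 = 142675/9 + 2970 = 169405/9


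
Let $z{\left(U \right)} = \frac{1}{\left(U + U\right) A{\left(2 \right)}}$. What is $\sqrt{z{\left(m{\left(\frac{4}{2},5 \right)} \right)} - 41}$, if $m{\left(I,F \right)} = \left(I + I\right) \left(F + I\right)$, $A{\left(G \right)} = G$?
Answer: $\frac{i \sqrt{32137}}{28} \approx 6.4024 i$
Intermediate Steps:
$m{\left(I,F \right)} = 2 I \left(F + I\right)$
$z{\left(U \right)} = \frac{1}{4 U}$ ($z{\left(U \right)} = \frac{1}{\left(U + U\right) 2} = \frac{1}{2 U} \frac{1}{2} = \frac{1}{4 U}$)
$\sqrt{z{\left(m{\left(\frac{4}{2},5 \right)} \right)} - 41} = \sqrt{\frac{1}{4 \cdot 2 \cdot \frac{4}{2} \left(5 + \frac{4}{2}\right)} - 41} = \sqrt{\frac{1}{4 \cdot 2 \cdot 4 \cdot \frac{1}{2} \left(5 + 4 \cdot \frac{1}{2}\right)} - 41} = \sqrt{\frac{1}{4 \cdot 2 \cdot 2 \left(5 + 2\right)} - 41} = \sqrt{\frac{1}{4 \cdot 2 \cdot 2 \cdot 7} - 41} = \sqrt{\frac{1}{4 \cdot 28} - 41} = \sqrt{\frac{1}{4} \cdot \frac{1}{28} - 41} = \sqrt{\frac{1}{112} - 41} = \sqrt{- \frac{4591}{112}} = \frac{i \sqrt{32137}}{28}$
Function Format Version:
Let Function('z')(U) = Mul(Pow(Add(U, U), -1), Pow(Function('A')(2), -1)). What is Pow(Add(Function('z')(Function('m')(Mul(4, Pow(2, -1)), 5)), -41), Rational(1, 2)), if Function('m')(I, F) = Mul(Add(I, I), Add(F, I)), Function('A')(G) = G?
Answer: Mul(Rational(1, 28), I, Pow(32137, Rational(1, 2))) ≈ Mul(6.4024, I)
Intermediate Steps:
Function('m')(I, F) = Mul(2, I, Add(F, I)) (Function('m')(I, F) = Mul(Mul(2, I), Add(F, I)) = Mul(2, I, Add(F, I)))
Function('z')(U) = Mul(Rational(1, 4), Pow(U, -1)) (Function('z')(U) = Mul(Pow(Add(U, U), -1), Pow(2, -1)) = Mul(Pow(Mul(2, U), -1), Rational(1, 2)) = Mul(Mul(Rational(1, 2), Pow(U, -1)), Rational(1, 2)) = Mul(Rational(1, 4), Pow(U, -1)))
Pow(Add(Function('z')(Function('m')(Mul(4, Pow(2, -1)), 5)), -41), Rational(1, 2)) = Pow(Add(Mul(Rational(1, 4), Pow(Mul(2, Mul(4, Pow(2, -1)), Add(5, Mul(4, Pow(2, -1)))), -1)), -41), Rational(1, 2)) = Pow(Add(Mul(Rational(1, 4), Pow(Mul(2, Mul(4, Rational(1, 2)), Add(5, Mul(4, Rational(1, 2)))), -1)), -41), Rational(1, 2)) = Pow(Add(Mul(Rational(1, 4), Pow(Mul(2, 2, Add(5, 2)), -1)), -41), Rational(1, 2)) = Pow(Add(Mul(Rational(1, 4), Pow(Mul(2, 2, 7), -1)), -41), Rational(1, 2)) = Pow(Add(Mul(Rational(1, 4), Pow(28, -1)), -41), Rational(1, 2)) = Pow(Add(Mul(Rational(1, 4), Rational(1, 28)), -41), Rational(1, 2)) = Pow(Add(Rational(1, 112), -41), Rational(1, 2)) = Pow(Rational(-4591, 112), Rational(1, 2)) = Mul(Rational(1, 28), I, Pow(32137, Rational(1, 2)))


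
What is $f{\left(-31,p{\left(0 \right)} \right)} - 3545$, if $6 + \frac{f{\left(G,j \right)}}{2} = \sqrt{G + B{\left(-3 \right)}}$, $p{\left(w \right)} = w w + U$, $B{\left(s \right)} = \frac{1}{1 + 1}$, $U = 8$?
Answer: $-3557 + i \sqrt{122} \approx -3557.0 + 11.045 i$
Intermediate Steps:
$B{\left(s \right)} = \frac{1}{2}$
$p{\left(w \right)} = 8 + w^{2}$ ($p{\left(w \right)} = w w + 8 = w^{2} + 8 = 8 + w^{2}$)
$f{\left(G,j \right)} = -12 + 2 \sqrt{\frac{1}{2} + G}$ ($f{\left(G,j \right)} = -12 + 2 \sqrt{G + \frac{1}{2}} = -12 + 2 \sqrt{\frac{1}{2} + G}$)
$f{\left(-31,p{\left(0 \right)} \right)} - 3545 = \left(-12 + \sqrt{2 + 4 \left(-31\right)}\right) - 3545 = \left(-12 + \sqrt{2 - 124}\right) - 3545 = \left(-12 + \sqrt{-122}\right) - 3545 = \left(-12 + i \sqrt{122}\right) - 3545 = -3557 + i \sqrt{122}$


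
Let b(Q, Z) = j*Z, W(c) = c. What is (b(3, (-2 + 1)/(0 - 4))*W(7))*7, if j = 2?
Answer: 49/2 ≈ 24.500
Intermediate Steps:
b(Q, Z) = 2*Z
(b(3, (-2 + 1)/(0 - 4))*W(7))*7 = ((2*((-2 + 1)/(0 - 4)))*7)*7 = ((2*(-1/(-4)))*7)*7 = ((2*(-1*(-¼)))*7)*7 = ((2*(¼))*7)*7 = ((½)*7)*7 = (7/2)*7 = 49/2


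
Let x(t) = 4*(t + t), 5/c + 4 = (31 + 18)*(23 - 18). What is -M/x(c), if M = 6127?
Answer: -1476607/40 ≈ -36915.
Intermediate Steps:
c = 5/241 (c = 5/(-4 + (31 + 18)*(23 - 18)) = 5/(-4 + 49*5) = 5/(-4 + 245) = 5/241 ≈ 0.020747)
x(t) = 8*t (x(t) = 4*(2*t) = 8*t)
-M/x(c) = -6127/(8*(5/241)) = -6127/40/241 = -6127*241/40 = -1*1476607/40 = -1476607/40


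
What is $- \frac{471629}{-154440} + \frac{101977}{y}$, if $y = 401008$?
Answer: $\frac{25609541239}{7741459440} \approx 3.3081$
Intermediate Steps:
$- \frac{471629}{-154440} + \frac{101977}{y} = - \frac{471629}{-154440} + \frac{101977}{401008} = \left(-471629\right) \left(- \frac{1}{154440}\right) + 101977 \cdot \frac{1}{401008} = \frac{471629}{154440} + \frac{101977}{401008} = \frac{25609541239}{7741459440}$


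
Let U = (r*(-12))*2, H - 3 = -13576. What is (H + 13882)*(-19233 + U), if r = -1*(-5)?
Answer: -5980077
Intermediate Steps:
r = 5
H = -13573 (H = 3 - 13576 = -13573)
U = -120 (U = (5*(-12))*2 = -60*2 = -120)
(H + 13882)*(-19233 + U) = (-13573 + 13882)*(-19233 - 120) = 309*(-19353) = -5980077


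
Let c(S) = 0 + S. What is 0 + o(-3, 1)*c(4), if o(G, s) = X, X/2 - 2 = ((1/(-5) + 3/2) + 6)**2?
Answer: 11058/25 ≈ 442.32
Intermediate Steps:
c(S) = S
X = 5529/50 (X = 4 + 2*((1/(-5) + 3/2) + 6)**2 = 4 + 2*((1*(-1/5) + 3*(1/2)) + 6)**2 = 4 + 2*((-1/5 + 3/2) + 6)**2 = 4 + 2*(13/10 + 6)**2 = 4 + 2*(73/10)**2 = 4 + 2*(5329/100) = 4 + 5329/50 = 5529/50 ≈ 110.58)
o(G, s) = 5529/50
0 + o(-3, 1)*c(4) = 0 + (5529/50)*4 = 0 + 11058/25 = 11058/25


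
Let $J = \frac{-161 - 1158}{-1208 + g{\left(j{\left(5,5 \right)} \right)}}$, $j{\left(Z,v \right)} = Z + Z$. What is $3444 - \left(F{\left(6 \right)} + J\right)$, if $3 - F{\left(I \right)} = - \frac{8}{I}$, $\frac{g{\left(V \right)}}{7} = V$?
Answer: $\frac{11739065}{3414} \approx 3438.5$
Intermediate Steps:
$j{\left(Z,v \right)} = 2 Z$
$g{\left(V \right)} = 7 V$
$F{\left(I \right)} = 3 + \frac{8}{I}$ ($F{\left(I \right)} = 3 - - \frac{8}{I} = 3 + \frac{8}{I}$)
$J = \frac{1319}{1138}$ ($J = \frac{-161 - 1158}{-1208 + 7 \cdot 2 \cdot 5} = - \frac{1319}{-1208 + 7 \cdot 10} = - \frac{1319}{-1208 + 70} = - \frac{1319}{-1138} = \left(-1319\right) \left(- \frac{1}{1138}\right) = \frac{1319}{1138} \approx 1.159$)
$3444 - \left(F{\left(6 \right)} + J\right) = 3444 - \left(\left(3 + \frac{8}{6}\right) + \frac{1319}{1138}\right) = 3444 - \left(\left(3 + 8 \cdot \frac{1}{6}\right) + \frac{1319}{1138}\right) = 3444 - \left(\left(3 + \frac{4}{3}\right) + \frac{1319}{1138}\right) = 3444 - \left(\frac{13}{3} + \frac{1319}{1138}\right) = 3444 - \frac{18751}{3414} = \frac{11739065}{3414}$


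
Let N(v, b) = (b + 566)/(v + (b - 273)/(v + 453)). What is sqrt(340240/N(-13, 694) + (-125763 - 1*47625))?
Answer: I*sqrt(19236100510)/330 ≈ 420.29*I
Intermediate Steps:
N(v, b) = (566 + b)/(v + (-273 + b)/(453 + v))
sqrt(340240/N(-13, 694) + (-125763 - 1*47625)) = sqrt(340240/(((256398 + 453*694 + 566*(-13) + 694*(-13))/(-273 + 694 + (-13)**2 + 453*(-13)))) + (-125763 - 1*47625)) = sqrt(340240/(((256398 + 314382 - 7358 - 9022)/(-273 + 694 + 169 - 5889))) + (-125763 - 47625)) = sqrt(340240/((554400/(-5299))) - 173388) = sqrt(340240/((-1/5299*554400)) - 173388) = sqrt(340240/(-79200/757) - 173388) = sqrt(340240*(-757/79200) - 173388) = sqrt(-3219521/990 - 173388) = sqrt(-174873641/990) = I*sqrt(19236100510)/330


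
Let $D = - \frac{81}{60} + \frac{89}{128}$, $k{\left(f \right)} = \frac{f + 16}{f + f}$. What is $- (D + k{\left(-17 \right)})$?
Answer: $\frac{6803}{10880} \approx 0.62528$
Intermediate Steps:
$k{\left(f \right)} = \frac{16 + f}{2 f}$
$D = - \frac{419}{640}$ ($D = \left(-81\right) \frac{1}{60} + 89 \cdot \frac{1}{128} = - \frac{27}{20} + \frac{89}{128} = - \frac{419}{640} \approx -0.65469$)
$- (D + k{\left(-17 \right)}) = - (- \frac{419}{640} + \frac{16 - 17}{2 \left(-17\right)}) = - (- \frac{419}{640} + \frac{1}{2} \left(- \frac{1}{17}\right) \left(-1\right)) = - (- \frac{419}{640} + \frac{1}{34}) = \left(-1\right) \left(- \frac{6803}{10880}\right) = \frac{6803}{10880}$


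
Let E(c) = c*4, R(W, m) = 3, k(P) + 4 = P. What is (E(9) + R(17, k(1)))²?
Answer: 1521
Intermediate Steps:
k(P) = -4 + P
E(c) = 4*c
(E(9) + R(17, k(1)))² = (4*9 + 3)² = (36 + 3)² = 39² = 1521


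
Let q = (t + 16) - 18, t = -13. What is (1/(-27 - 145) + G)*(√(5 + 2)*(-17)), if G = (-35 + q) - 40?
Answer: 263177*√7/172 ≈ 4048.3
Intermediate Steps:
q = -15 (q = (-13 + 16) - 18 = 3 - 18 = -15)
G = -90 (G = (-35 - 15) - 40 = -50 - 40 = -90)
(1/(-27 - 145) + G)*(√(5 + 2)*(-17)) = (1/(-27 - 145) - 90)*(√(5 + 2)*(-17)) = (1/(-172) - 90)*(√7*(-17)) = (-1/172 - 90)*(-17*√7) = -(-263177)*√7/172 = 263177*√7/172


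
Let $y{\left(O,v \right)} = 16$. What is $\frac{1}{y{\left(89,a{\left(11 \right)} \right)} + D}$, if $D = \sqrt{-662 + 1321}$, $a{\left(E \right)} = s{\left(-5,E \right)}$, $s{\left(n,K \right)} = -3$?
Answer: $- \frac{16}{403} + \frac{\sqrt{659}}{403} \approx 0.023998$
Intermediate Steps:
$a{\left(E \right)} = -3$
$D = \sqrt{659} \approx 25.671$
$\frac{1}{y{\left(89,a{\left(11 \right)} \right)} + D} = \frac{1}{16 + \sqrt{659}}$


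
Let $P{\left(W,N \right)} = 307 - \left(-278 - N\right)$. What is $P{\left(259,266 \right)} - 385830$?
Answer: $-384979$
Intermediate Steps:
$P{\left(W,N \right)} = 585 + N$ ($P{\left(W,N \right)} = 307 + \left(278 + N\right) = 585 + N$)
$P{\left(259,266 \right)} - 385830 = \left(585 + 266\right) - 385830 = 851 - 385830 = -384979$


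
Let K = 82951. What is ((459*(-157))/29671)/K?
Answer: -72063/2461239121 ≈ -2.9279e-5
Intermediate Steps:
((459*(-157))/29671)/K = ((459*(-157))/29671)/82951 = -72063*1/29671*(1/82951) = -72063/29671*1/82951 = -72063/2461239121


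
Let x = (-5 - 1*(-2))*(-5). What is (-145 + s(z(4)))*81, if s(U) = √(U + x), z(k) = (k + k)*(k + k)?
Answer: -11745 + 81*√79 ≈ -11025.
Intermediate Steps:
z(k) = 4*k² (z(k) = (2*k)*(2*k) = 4*k²)
x = 15 (x = (-5 + 2)*(-5) = -3*(-5) = 15)
s(U) = √(15 + U) (s(U) = √(U + 15) = √(15 + U))
(-145 + s(z(4)))*81 = (-145 + √(15 + 4*4²))*81 = (-145 + √(15 + 4*16))*81 = (-145 + √(15 + 64))*81 = (-145 + √79)*81 = -11745 + 81*√79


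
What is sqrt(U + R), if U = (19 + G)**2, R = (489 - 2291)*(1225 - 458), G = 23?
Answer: I*sqrt(1380370) ≈ 1174.9*I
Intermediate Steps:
R = -1382134 (R = -1802*767 = -1382134)
U = 1764 (U = (19 + 23)**2 = 42**2 = 1764)
sqrt(U + R) = sqrt(1764 - 1382134) = sqrt(-1380370) = I*sqrt(1380370)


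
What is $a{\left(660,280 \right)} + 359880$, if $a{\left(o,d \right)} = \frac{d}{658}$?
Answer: $\frac{16914380}{47} \approx 3.5988 \cdot 10^{5}$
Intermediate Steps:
$a{\left(o,d \right)} = \frac{d}{658}$ ($a{\left(o,d \right)} = d \frac{1}{658} = \frac{d}{658}$)
$a{\left(660,280 \right)} + 359880 = \frac{1}{658} \cdot 280 + 359880 = \frac{20}{47} + 359880 = \frac{16914380}{47}$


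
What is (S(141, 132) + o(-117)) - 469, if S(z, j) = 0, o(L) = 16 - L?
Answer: -336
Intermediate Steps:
(S(141, 132) + o(-117)) - 469 = (0 + (16 - 1*(-117))) - 469 = (0 + (16 + 117)) - 469 = (0 + 133) - 469 = 133 - 469 = -336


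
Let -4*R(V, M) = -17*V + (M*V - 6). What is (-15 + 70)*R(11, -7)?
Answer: 7425/2 ≈ 3712.5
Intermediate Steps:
R(V, M) = 3/2 + 17*V/4 - M*V/4 (R(V, M) = -(-17*V + (M*V - 6))/4 = -(-17*V + (-6 + M*V))/4 = -(-6 - 17*V + M*V)/4 = 3/2 + 17*V/4 - M*V/4)
(-15 + 70)*R(11, -7) = (-15 + 70)*(3/2 + (17/4)*11 - ¼*(-7)*11) = 55*(3/2 + 187/4 + 77/4) = 55*(135/2) = 7425/2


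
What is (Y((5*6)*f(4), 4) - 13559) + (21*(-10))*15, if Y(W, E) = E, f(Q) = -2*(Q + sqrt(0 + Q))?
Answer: -16705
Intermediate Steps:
f(Q) = -2*Q - 2*sqrt(Q) (f(Q) = -2*(Q + sqrt(Q)) = -2*Q - 2*sqrt(Q))
(Y((5*6)*f(4), 4) - 13559) + (21*(-10))*15 = (4 - 13559) + (21*(-10))*15 = -13555 - 210*15 = -13555 - 3150 = -16705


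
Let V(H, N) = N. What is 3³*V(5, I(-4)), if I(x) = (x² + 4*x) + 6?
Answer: 162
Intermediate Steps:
I(x) = 6 + x² + 4*x
3³*V(5, I(-4)) = 3³*(6 + (-4)² + 4*(-4)) = 27*(6 + 16 - 16) = 27*6 = 162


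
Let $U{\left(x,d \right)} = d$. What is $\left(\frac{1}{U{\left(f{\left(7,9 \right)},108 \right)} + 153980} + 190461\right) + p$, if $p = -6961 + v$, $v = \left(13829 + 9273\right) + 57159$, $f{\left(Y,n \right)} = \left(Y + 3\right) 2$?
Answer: $\frac{40642404969}{154088} \approx 2.6376 \cdot 10^{5}$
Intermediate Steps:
$f{\left(Y,n \right)} = 6 + 2 Y$ ($f{\left(Y,n \right)} = \left(3 + Y\right) 2 = 6 + 2 Y$)
$v = 80261$ ($v = 23102 + 57159 = 80261$)
$p = 73300$ ($p = -6961 + 80261 = 73300$)
$\left(\frac{1}{U{\left(f{\left(7,9 \right)},108 \right)} + 153980} + 190461\right) + p = \left(\frac{1}{108 + 153980} + 190461\right) + 73300 = \left(\frac{1}{154088} + 190461\right) + 73300 = \frac{29347754569}{154088} + 73300 = \frac{40642404969}{154088}$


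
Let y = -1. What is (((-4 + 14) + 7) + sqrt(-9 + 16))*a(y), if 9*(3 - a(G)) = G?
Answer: 476/9 + 28*sqrt(7)/9 ≈ 61.120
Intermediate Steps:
a(G) = 3 - G/9
(((-4 + 14) + 7) + sqrt(-9 + 16))*a(y) = (((-4 + 14) + 7) + sqrt(-9 + 16))*(3 - 1/9*(-1)) = ((10 + 7) + sqrt(7))*(3 + 1/9) = (17 + sqrt(7))*(28/9) = 476/9 + 28*sqrt(7)/9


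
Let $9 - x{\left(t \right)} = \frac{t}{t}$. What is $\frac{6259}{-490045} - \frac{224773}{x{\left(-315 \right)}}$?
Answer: $- \frac{110148934857}{3920360} \approx -28097.0$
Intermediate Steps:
$x{\left(t \right)} = 8$ ($x{\left(t \right)} = 9 - \frac{t}{t} = 9 - 1 = 8$)
$\frac{6259}{-490045} - \frac{224773}{x{\left(-315 \right)}} = \frac{6259}{-490045} - \frac{224773}{8} = 6259 \left(- \frac{1}{490045}\right) - \frac{224773}{8} = - \frac{6259}{490045} - \frac{224773}{8} = - \frac{110148934857}{3920360}$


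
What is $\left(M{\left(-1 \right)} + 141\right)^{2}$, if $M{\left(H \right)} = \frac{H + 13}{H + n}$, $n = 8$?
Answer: $\frac{998001}{49} \approx 20367.0$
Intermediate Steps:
$M{\left(H \right)} = \frac{13 + H}{8 + H}$ ($M{\left(H \right)} = \frac{H + 13}{H + 8} = \frac{13 + H}{8 + H}$)
$\left(M{\left(-1 \right)} + 141\right)^{2} = \left(\frac{13 - 1}{8 - 1} + 141\right)^{2} = \left(\frac{1}{7} \cdot 12 + 141\right)^{2} = \left(\frac{12}{7} + 141\right)^{2} = \left(\frac{999}{7}\right)^{2} = \frac{998001}{49}$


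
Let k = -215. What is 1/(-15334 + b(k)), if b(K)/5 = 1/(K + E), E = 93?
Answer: -122/1870753 ≈ -6.5214e-5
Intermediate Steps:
b(K) = 5/(93 + K) (b(K) = 5/(K + 93) = 5/(93 + K))
1/(-15334 + b(k)) = 1/(-15334 + 5/(93 - 215)) = 1/(-15334 + 5/(-122)) = 1/(-15334 + 5*(-1/122)) = 1/(-15334 - 5/122) = 1/(-1870753/122) = -122/1870753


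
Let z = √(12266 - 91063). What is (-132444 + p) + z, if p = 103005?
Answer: -29439 + I*√78797 ≈ -29439.0 + 280.71*I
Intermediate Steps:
z = I*√78797 (z = √(-78797) = I*√78797 ≈ 280.71*I)
(-132444 + p) + z = (-132444 + 103005) + I*√78797 = -29439 + I*√78797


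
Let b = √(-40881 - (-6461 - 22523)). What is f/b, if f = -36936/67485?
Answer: 12312*I*√11897/267623015 ≈ 0.0050179*I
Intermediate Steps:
f = -12312/22495 (f = -36936*1/67485 = -12312/22495 ≈ -0.54732)
b = I*√11897 (b = √(-40881 - 1*(-28984)) = √(-40881 + 28984) = √(-11897) = I*√11897 ≈ 109.07*I)
f/b = -12312*(-I*√11897/11897)/22495 = -(-12312)*I*√11897/267623015 = 12312*I*√11897/267623015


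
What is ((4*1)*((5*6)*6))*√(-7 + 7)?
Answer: 0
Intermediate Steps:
((4*1)*((5*6)*6))*√(-7 + 7) = (4*(30*6))*√0 = (4*180)*0 = 720*0 = 0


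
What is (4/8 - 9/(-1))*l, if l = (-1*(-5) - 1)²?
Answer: 152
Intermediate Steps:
l = 16 (l = (5 - 1)² = 4² = 16)
(4/8 - 9/(-1))*l = (4/8 - 9/(-1))*16 = (4*(⅛) - 9*(-1))*16 = (½ + 9)*16 = (19/2)*16 = 152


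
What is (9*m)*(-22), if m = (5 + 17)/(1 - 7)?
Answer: 726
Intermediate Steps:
m = -11/3 (m = 22/(-6) = 22*(-⅙) = -11/3 ≈ -3.6667)
(9*m)*(-22) = (9*(-11/3))*(-22) = -33*(-22) = 726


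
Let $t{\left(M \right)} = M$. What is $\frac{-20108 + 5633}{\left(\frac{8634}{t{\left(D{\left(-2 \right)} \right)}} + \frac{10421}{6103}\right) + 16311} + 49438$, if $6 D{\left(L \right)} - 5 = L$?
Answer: $\frac{595993327087}{12055474} \approx 49438.0$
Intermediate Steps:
$D{\left(L \right)} = \frac{5}{6} + \frac{L}{6}$
$\frac{-20108 + 5633}{\left(\frac{8634}{t{\left(D{\left(-2 \right)} \right)}} + \frac{10421}{6103}\right) + 16311} + 49438 = \frac{-20108 + 5633}{\left(\frac{8634}{\frac{5}{6} + \frac{1}{6} \left(-2\right)} + \frac{10421}{6103}\right) + 16311} + 49438 = - \frac{14475}{\left(\frac{8634}{\frac{5}{6} - \frac{1}{3}} + 10421 \cdot \frac{1}{6103}\right) + 16311} + 49438 = - \frac{14475}{\left(8634 \frac{1}{\frac{1}{2}} + \frac{613}{359}\right) + 16311} + 49438 = - \frac{14475}{\left(8634 \cdot 2 + \frac{613}{359}\right) + 16311} + 49438 = - \frac{14475}{\left(17268 + \frac{613}{359}\right) + 16311} + 49438 = - \frac{14475}{\frac{6199825}{359} + 16311} + 49438 = - \frac{14475}{\frac{12055474}{359}} + 49438 = \left(-14475\right) \frac{359}{12055474} + 49438 = - \frac{5196525}{12055474} + 49438 = \frac{595993327087}{12055474}$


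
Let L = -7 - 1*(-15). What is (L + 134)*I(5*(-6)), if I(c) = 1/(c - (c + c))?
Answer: 71/15 ≈ 4.7333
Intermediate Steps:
L = 8 (L = -7 + 15 = 8)
I(c) = -1/c (I(c) = 1/(c - 2*c) = 1/(-c) = -1/c)
(L + 134)*I(5*(-6)) = (8 + 134)*(-1/(5*(-6))) = 142*(-1/(-30)) = 142*(-1*(-1/30)) = 142*(1/30) = 71/15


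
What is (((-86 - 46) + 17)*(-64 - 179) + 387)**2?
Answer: 802702224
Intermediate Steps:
(((-86 - 46) + 17)*(-64 - 179) + 387)**2 = ((-132 + 17)*(-243) + 387)**2 = (-115*(-243) + 387)**2 = (27945 + 387)**2 = 28332**2 = 802702224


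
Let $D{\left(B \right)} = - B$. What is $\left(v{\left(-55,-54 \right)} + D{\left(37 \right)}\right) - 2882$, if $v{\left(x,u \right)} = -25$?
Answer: $-2944$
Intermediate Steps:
$\left(v{\left(-55,-54 \right)} + D{\left(37 \right)}\right) - 2882 = \left(-25 - 37\right) - 2882 = -62 - 2882 = -2944$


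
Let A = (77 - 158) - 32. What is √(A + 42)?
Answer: I*√71 ≈ 8.4261*I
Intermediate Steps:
A = -113 (A = -81 - 32 = -113)
√(A + 42) = √(-113 + 42) = √(-71) = I*√71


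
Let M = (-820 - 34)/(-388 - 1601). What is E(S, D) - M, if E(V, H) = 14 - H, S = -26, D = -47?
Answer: 120475/1989 ≈ 60.571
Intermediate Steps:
M = 854/1989 (M = -854/(-1989) = -854*(-1/1989) = 854/1989 ≈ 0.42936)
E(S, D) - M = (14 - 1*(-47)) - 1*854/1989 = (14 + 47) - 854/1989 = 61 - 854/1989 = 120475/1989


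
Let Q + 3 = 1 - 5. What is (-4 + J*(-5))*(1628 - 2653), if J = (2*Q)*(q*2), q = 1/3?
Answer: -131200/3 ≈ -43733.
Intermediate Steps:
q = 1/3 ≈ 0.33333
Q = -7 (Q = -3 + (1 - 5) = -3 - 4 = -7)
J = -28/3 (J = (2*(-7))*((1/3)*2) = -14*2/3 = -28/3 ≈ -9.3333)
(-4 + J*(-5))*(1628 - 2653) = (-4 - 28/3*(-5))*(1628 - 2653) = (-4 + 140/3)*(-1025) = (128/3)*(-1025) = -131200/3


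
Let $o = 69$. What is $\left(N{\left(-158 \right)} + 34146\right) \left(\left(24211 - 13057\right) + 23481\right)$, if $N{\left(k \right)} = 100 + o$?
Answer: $1188500025$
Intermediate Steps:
$N{\left(k \right)} = 169$ ($N{\left(k \right)} = 100 + 69 = 169$)
$\left(N{\left(-158 \right)} + 34146\right) \left(\left(24211 - 13057\right) + 23481\right) = \left(169 + 34146\right) \left(\left(24211 - 13057\right) + 23481\right) = 34315 \left(\left(24211 - 13057\right) + 23481\right) = 34315 \left(11154 + 23481\right) = 34315 \cdot 34635 = 1188500025$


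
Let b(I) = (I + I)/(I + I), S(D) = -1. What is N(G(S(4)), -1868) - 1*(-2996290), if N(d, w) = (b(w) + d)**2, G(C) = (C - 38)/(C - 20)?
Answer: 146818610/49 ≈ 2.9963e+6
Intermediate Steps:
G(C) = (-38 + C)/(-20 + C)
b(I) = 1 (b(I) = (2*I)/((2*I)) = (2*I)*(1/(2*I)) = 1)
N(d, w) = (1 + d)**2
N(G(S(4)), -1868) - 1*(-2996290) = (1 + (-38 - 1)/(-20 - 1))**2 - 1*(-2996290) = (1 - 39/(-21))**2 + 2996290 = (1 - 1/21*(-39))**2 + 2996290 = (1 + 13/7)**2 + 2996290 = (20/7)**2 + 2996290 = 400/49 + 2996290 = 146818610/49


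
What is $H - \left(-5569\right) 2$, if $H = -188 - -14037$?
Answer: $24987$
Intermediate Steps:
$H = 13849$ ($H = -188 + 14037 = 13849$)
$H - \left(-5569\right) 2 = 13849 - \left(-5569\right) 2 = 13849 - -11138 = 13849 + 11138 = 24987$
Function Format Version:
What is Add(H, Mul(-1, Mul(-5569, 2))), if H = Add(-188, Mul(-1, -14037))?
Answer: 24987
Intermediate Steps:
H = 13849 (H = Add(-188, 14037) = 13849)
Add(H, Mul(-1, Mul(-5569, 2))) = Add(13849, Mul(-1, Mul(-5569, 2))) = Add(13849, Mul(-1, -11138)) = Add(13849, 11138) = 24987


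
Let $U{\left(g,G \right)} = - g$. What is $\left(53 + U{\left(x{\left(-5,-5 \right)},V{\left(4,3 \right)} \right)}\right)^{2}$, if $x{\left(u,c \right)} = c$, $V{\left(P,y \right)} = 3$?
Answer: $3364$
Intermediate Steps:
$\left(53 + U{\left(x{\left(-5,-5 \right)},V{\left(4,3 \right)} \right)}\right)^{2} = \left(53 - -5\right)^{2} = \left(53 + 5\right)^{2} = 58^{2} = 3364$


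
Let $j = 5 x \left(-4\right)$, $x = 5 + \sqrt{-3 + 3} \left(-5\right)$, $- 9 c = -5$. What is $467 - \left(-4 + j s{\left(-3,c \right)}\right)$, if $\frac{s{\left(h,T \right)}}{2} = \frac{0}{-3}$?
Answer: $471$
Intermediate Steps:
$c = \frac{5}{9}$ ($c = \left(- \frac{1}{9}\right) \left(-5\right) = \frac{5}{9} \approx 0.55556$)
$s{\left(h,T \right)} = 0$ ($s{\left(h,T \right)} = 2 \frac{0}{-3} = 2 \cdot 0 \left(- \frac{1}{3}\right) = 2 \cdot 0 = 0$)
$x = 5$ ($x = 5 + \sqrt{0} \left(-5\right) = 5 + 0 \left(-5\right) = 5 + 0 = 5$)
$j = -100$ ($j = 5 \cdot 5 \left(-4\right) = 25 \left(-4\right) = -100$)
$467 - \left(-4 + j s{\left(-3,c \right)}\right) = 467 - \left(-4 - 0\right) = 467 - \left(-4 + 0\right) = 467 - -4 = 467 + 4 = 471$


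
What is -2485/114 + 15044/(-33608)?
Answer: -5326931/239457 ≈ -22.246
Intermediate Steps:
-2485/114 + 15044/(-33608) = -2485*1/114 + 15044*(-1/33608) = -2485/114 - 3761/8402 = -5326931/239457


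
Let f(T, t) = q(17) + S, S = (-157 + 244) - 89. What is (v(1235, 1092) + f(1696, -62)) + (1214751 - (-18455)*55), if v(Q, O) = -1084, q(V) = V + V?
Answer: 2228724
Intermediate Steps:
q(V) = 2*V
S = -2 (S = 87 - 89 = -2)
f(T, t) = 32 (f(T, t) = 2*17 - 2 = 34 - 2 = 32)
(v(1235, 1092) + f(1696, -62)) + (1214751 - (-18455)*55) = (-1084 + 32) + (1214751 - (-18455)*55) = -1052 + (1214751 - 1*(-1015025)) = -1052 + (1214751 + 1015025) = -1052 + 2229776 = 2228724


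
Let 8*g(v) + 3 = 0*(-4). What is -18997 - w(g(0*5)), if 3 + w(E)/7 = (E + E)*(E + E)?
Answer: -303679/16 ≈ -18980.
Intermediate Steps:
g(v) = -3/8 (g(v) = -3/8 + (0*(-4))/8 = -3/8 + (1/8)*0 = -3/8 + 0 = -3/8)
w(E) = -21 + 28*E**2 (w(E) = -21 + 7*((E + E)*(E + E)) = -21 + 7*((2*E)*(2*E)) = -21 + 7*(4*E**2) = -21 + 28*E**2)
-18997 - w(g(0*5)) = -18997 - (-21 + 28*(-3/8)**2) = -18997 - (-21 + 28*(9/64)) = -18997 - (-21 + 63/16) = -18997 - 1*(-273/16) = -18997 + 273/16 = -303679/16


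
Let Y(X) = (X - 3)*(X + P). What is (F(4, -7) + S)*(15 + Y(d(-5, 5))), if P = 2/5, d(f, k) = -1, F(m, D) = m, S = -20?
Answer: -1392/5 ≈ -278.40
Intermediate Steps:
P = ⅖ (P = 2*(⅕) = ⅖ ≈ 0.40000)
Y(X) = (-3 + X)*(⅖ + X) (Y(X) = (X - 3)*(X + ⅖) = (-3 + X)*(⅖ + X))
(F(4, -7) + S)*(15 + Y(d(-5, 5))) = (4 - 20)*(15 + (-6/5 + (-1)² - 13/5*(-1))) = -16*(15 + (-6/5 + 1 + 13/5)) = -16*(15 + 12/5) = -16*87/5 = -1392/5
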